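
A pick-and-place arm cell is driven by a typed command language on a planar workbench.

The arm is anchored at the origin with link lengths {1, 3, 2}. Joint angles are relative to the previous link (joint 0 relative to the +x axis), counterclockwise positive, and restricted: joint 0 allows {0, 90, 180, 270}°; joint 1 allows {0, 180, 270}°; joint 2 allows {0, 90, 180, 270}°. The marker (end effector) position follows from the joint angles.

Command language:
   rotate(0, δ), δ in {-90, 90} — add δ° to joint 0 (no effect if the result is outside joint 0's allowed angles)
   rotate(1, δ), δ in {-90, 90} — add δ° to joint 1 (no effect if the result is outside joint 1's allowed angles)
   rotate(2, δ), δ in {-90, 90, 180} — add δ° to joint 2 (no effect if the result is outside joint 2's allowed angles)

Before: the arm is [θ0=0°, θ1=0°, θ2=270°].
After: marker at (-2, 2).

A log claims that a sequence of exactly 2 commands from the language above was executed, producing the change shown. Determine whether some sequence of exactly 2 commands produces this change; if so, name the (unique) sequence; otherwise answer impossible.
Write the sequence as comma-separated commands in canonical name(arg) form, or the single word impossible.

from: [θ0=0°, θ1=0°, θ2=270°]
step 1 (rotate(1, -90)): [θ0=0°, θ1=270°, θ2=270°]
step 2 (rotate(1, -90)): [θ0=0°, θ1=180°, θ2=270°]
uniquely the one of 49 2-step routes that fits.

rotate(1, -90), rotate(1, -90)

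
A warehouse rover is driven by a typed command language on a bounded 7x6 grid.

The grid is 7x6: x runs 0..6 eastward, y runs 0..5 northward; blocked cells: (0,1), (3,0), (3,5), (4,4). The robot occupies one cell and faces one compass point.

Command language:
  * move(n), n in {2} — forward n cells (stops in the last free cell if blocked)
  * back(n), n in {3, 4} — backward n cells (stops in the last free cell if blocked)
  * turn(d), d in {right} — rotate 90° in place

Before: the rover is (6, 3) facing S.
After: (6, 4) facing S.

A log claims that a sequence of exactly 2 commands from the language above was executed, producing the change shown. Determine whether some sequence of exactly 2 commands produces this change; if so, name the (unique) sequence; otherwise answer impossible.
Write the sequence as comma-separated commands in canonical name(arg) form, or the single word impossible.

key: order matters: swapping move(2) and back(3) lands elsewhere
initial: (6, 3) facing S
[1] after move(2): (6, 1) facing S
[2] after back(3): (6, 4) facing S
all 16 alternatives checked — unique.

move(2), back(3)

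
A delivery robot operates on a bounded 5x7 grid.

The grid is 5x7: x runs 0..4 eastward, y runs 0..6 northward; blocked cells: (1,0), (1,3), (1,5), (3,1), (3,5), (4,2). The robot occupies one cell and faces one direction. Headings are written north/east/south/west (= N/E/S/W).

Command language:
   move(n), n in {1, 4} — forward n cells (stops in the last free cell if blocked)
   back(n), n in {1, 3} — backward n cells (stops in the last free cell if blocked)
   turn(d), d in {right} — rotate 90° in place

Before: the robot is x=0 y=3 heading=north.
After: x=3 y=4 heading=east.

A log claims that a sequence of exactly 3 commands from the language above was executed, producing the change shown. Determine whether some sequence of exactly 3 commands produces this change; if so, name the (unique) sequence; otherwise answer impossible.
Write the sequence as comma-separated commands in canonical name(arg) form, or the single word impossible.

impossible

every 3-command combo misses the target.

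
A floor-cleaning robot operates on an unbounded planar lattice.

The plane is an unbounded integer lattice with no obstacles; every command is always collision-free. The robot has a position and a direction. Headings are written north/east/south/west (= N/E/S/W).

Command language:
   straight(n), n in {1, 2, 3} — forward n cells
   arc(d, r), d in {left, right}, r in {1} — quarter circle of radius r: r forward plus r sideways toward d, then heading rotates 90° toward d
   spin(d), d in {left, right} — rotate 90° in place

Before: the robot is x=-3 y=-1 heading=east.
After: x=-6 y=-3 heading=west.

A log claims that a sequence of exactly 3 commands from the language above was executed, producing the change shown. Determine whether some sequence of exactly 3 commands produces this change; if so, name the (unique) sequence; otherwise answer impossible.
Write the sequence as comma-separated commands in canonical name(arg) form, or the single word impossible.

key: position moved to (-6,-3) AND the heading swung to W — translation plus rotation needed
begin: x=-3 y=-1 heading=east
[1] after arc(right, 1): x=-2 y=-2 heading=south
[2] after arc(right, 1): x=-3 y=-3 heading=west
[3] after straight(3): x=-6 y=-3 heading=west
uniquely the one of 343 3-step routes that fits.

arc(right, 1), arc(right, 1), straight(3)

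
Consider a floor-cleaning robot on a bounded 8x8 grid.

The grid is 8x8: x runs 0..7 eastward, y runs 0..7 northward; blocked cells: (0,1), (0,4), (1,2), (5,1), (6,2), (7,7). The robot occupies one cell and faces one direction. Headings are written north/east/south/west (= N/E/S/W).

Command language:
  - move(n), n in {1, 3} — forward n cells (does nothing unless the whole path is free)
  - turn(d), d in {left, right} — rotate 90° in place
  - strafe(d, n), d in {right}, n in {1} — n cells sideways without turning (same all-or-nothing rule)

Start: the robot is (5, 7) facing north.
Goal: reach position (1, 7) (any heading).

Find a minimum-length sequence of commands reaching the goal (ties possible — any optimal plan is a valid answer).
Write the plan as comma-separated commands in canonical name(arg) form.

turn(left), move(3), move(1)

t0: (5, 7) facing north
t=1 turn(left) ⇒ (5, 7) facing west
t=2 move(3) ⇒ (2, 7) facing west
t=3 move(1) ⇒ (1, 7) facing west
no 2-step plan works, so 3 is optimal.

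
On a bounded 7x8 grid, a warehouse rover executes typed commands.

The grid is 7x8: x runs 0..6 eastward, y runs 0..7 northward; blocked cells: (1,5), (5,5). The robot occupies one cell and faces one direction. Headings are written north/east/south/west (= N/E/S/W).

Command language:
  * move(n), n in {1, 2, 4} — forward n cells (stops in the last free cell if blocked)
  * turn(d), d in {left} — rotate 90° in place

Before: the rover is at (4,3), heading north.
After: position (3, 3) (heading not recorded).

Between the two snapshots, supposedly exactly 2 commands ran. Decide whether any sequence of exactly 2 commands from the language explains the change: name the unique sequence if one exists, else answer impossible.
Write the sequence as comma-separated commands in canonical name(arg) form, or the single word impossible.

turn(left), move(1)

key: order matters: swapping turn(left) and move(1) lands elsewhere
t0: at (4,3), heading north
step 1 (turn(left)): at (4,3), heading west
step 2 (move(1)): at (3,3), heading west
all 16 alternatives checked — unique.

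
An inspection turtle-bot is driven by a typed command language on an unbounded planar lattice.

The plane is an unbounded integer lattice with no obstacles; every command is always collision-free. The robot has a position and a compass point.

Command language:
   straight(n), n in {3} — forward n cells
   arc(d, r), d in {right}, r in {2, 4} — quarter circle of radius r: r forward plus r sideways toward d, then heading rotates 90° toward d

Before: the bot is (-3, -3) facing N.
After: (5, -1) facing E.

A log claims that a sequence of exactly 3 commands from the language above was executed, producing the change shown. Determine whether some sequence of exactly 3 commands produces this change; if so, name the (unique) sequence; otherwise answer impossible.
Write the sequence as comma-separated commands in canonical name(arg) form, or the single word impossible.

arc(right, 2), straight(3), straight(3)

key: order matters: swapping arc(right, 2) and straight(3) lands elsewhere
initial: (-3, -3) facing N
[1] after arc(right, 2): (-1, -1) facing E
[2] after straight(3): (2, -1) facing E
[3] after straight(3): (5, -1) facing E
all 27 alternatives checked — unique.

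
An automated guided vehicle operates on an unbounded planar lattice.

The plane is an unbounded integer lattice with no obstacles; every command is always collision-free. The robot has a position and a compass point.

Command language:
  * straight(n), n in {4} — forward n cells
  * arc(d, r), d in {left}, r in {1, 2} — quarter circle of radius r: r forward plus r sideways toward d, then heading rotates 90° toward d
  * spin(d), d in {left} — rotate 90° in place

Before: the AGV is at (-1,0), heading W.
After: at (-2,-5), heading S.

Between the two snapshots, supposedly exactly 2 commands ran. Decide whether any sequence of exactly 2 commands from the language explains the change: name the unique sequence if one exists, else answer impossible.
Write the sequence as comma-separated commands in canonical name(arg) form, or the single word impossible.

arc(left, 1), straight(4)

key: order matters: swapping arc(left, 1) and straight(4) lands elsewhere
start: at (-1,0), heading W
1. arc(left, 1) → at (-2,-1), heading S
2. straight(4) → at (-2,-5), heading S
all 16 alternatives checked — unique.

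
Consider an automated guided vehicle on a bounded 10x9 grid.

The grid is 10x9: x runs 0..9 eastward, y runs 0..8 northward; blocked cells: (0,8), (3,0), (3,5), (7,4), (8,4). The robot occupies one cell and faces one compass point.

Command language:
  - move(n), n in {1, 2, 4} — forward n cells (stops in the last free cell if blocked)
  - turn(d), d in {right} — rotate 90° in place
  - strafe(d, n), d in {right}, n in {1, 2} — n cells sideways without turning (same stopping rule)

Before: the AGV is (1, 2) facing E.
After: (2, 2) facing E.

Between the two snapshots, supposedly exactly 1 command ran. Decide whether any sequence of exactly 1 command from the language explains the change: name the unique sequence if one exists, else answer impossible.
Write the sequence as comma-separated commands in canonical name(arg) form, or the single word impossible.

move(1)

key: still facing E — the one step turns nothing
initial: (1, 2) facing E
t=1 move(1) ⇒ (2, 2) facing E
no other 1-command option fits: unique.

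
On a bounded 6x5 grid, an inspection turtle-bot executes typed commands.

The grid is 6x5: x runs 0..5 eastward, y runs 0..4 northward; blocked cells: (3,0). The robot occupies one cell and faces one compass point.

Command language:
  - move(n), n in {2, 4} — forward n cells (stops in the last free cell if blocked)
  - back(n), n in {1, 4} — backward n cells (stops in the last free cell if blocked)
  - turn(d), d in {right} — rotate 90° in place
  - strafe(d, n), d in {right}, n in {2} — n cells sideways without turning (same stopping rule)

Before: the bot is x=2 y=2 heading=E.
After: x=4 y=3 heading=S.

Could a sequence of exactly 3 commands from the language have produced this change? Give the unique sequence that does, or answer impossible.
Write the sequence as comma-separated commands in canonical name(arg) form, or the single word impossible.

move(2), turn(right), back(1)

key: order matters: swapping move(2) and back(1) lands elsewhere
t0: x=2 y=2 heading=E
[1] after move(2): x=4 y=2 heading=E
[2] after turn(right): x=4 y=2 heading=S
[3] after back(1): x=4 y=3 heading=S
all 216 alternatives checked — unique.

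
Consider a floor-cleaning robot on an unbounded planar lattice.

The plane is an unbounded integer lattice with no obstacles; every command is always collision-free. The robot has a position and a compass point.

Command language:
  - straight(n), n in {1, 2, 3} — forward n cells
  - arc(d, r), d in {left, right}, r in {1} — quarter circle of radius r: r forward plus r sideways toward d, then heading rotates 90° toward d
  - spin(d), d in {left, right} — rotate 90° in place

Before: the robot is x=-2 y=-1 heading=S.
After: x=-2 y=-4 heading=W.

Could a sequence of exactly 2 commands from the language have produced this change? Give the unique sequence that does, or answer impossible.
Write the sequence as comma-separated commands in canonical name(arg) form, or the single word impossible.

key: running spin(right) before straight(3) would end elsewhere — order is forced
start: x=-2 y=-1 heading=S
t=1 straight(3) ⇒ x=-2 y=-4 heading=S
t=2 spin(right) ⇒ x=-2 y=-4 heading=W
all 49 alternatives checked — unique.

straight(3), spin(right)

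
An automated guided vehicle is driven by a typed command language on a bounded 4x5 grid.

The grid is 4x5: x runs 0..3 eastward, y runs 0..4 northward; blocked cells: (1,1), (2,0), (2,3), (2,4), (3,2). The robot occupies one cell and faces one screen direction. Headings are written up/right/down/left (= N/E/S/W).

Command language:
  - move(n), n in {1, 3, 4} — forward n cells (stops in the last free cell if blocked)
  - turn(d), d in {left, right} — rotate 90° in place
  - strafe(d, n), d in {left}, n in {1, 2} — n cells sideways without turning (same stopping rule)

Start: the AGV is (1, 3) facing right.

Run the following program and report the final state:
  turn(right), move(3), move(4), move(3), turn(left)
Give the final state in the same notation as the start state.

begin: (1, 3) facing right
1. turn(right) → (1, 3) facing down
2. move(3) → (1, 2) facing down
3. move(4) → (1, 2) facing down
4. move(3) → (1, 2) facing down
5. turn(left) → (1, 2) facing right

(1, 2) facing right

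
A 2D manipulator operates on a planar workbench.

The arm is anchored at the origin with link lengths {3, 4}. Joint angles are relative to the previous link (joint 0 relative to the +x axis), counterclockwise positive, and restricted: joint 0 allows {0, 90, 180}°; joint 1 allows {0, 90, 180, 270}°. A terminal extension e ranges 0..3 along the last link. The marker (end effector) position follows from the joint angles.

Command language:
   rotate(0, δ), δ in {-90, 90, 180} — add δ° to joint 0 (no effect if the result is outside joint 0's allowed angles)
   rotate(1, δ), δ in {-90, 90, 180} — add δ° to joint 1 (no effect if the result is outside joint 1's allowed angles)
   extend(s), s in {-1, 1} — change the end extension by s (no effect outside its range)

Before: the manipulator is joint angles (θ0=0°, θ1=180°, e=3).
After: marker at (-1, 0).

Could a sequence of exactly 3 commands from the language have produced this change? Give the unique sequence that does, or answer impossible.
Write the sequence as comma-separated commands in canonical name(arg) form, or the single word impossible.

extend(-1), extend(-1), extend(-1)

from: joint angles (θ0=0°, θ1=180°, e=3)
t=1 extend(-1) ⇒ joint angles (θ0=0°, θ1=180°, e=2)
t=2 extend(-1) ⇒ joint angles (θ0=0°, θ1=180°, e=1)
t=3 extend(-1) ⇒ joint angles (θ0=0°, θ1=180°, e=0)
all 512 alternatives checked — unique.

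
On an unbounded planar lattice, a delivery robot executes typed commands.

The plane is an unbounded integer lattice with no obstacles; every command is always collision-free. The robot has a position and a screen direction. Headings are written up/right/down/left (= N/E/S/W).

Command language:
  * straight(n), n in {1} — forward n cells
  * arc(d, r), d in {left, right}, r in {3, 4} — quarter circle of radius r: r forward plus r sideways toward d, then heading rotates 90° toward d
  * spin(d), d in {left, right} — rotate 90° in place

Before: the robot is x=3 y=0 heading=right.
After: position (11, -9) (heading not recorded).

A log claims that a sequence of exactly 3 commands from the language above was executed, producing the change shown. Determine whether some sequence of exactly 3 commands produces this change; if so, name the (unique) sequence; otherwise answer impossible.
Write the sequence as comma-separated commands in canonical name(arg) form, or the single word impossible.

key: running arc(left, 4) before arc(right, 4) would end elsewhere — order is forced
begin: x=3 y=0 heading=right
step 1 (arc(right, 4)): x=7 y=-4 heading=down
step 2 (straight(1)): x=7 y=-5 heading=down
step 3 (arc(left, 4)): x=11 y=-9 heading=right
uniquely the one of 343 3-step routes that fits.

arc(right, 4), straight(1), arc(left, 4)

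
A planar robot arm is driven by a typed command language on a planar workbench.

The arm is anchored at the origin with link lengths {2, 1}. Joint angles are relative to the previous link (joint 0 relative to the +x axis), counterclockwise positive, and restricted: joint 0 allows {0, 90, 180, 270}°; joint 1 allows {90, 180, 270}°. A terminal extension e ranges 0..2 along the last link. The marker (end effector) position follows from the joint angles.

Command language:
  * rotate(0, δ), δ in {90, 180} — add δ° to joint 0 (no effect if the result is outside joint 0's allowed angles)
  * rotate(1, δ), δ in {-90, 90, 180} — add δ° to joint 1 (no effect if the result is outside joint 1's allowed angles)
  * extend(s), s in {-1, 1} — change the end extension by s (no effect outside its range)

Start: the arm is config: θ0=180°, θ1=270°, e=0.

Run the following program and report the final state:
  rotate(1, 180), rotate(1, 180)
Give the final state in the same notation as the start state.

t0: config: θ0=180°, θ1=270°, e=0
[1] after rotate(1, 180): config: θ0=180°, θ1=90°, e=0
[2] after rotate(1, 180): config: θ0=180°, θ1=270°, e=0

config: θ0=180°, θ1=270°, e=0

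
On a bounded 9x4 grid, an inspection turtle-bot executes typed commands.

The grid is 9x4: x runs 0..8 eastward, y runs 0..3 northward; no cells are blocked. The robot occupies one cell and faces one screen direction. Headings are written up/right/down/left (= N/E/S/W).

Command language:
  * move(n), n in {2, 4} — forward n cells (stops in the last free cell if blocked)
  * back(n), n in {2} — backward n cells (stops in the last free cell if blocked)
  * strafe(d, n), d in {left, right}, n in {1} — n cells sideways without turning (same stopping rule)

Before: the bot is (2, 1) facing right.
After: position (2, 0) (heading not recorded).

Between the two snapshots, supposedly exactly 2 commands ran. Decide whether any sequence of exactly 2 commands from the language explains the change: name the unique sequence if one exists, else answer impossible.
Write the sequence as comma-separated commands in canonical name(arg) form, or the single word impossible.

strafe(right, 1), strafe(right, 1)

key: the second strafe(right, 1) runs into the grid edge before its full distance
start: (2, 1) facing right
t=1 strafe(right, 1) ⇒ (2, 0) facing right
t=2 strafe(right, 1) ⇒ (2, 0) facing right
no other 2-command option fits: unique.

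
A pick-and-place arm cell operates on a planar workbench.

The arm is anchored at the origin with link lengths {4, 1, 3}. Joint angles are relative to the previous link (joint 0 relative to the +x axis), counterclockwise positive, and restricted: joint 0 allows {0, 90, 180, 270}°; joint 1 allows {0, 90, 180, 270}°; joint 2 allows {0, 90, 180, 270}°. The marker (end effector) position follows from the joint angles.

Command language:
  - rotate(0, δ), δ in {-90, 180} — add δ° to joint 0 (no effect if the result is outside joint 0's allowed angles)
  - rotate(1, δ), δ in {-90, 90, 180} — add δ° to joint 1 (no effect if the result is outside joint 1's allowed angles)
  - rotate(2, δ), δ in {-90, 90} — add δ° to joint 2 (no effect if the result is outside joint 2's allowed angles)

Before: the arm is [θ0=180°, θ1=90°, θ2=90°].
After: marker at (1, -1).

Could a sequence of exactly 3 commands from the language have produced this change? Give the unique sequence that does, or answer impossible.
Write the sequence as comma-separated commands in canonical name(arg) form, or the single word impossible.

rotate(0, -90), rotate(0, -90), rotate(0, -90)

initial: [θ0=180°, θ1=90°, θ2=90°]
t=1 rotate(0, -90) ⇒ [θ0=90°, θ1=90°, θ2=90°]
t=2 rotate(0, -90) ⇒ [θ0=0°, θ1=90°, θ2=90°]
t=3 rotate(0, -90) ⇒ [θ0=270°, θ1=90°, θ2=90°]
all 343 alternatives checked — unique.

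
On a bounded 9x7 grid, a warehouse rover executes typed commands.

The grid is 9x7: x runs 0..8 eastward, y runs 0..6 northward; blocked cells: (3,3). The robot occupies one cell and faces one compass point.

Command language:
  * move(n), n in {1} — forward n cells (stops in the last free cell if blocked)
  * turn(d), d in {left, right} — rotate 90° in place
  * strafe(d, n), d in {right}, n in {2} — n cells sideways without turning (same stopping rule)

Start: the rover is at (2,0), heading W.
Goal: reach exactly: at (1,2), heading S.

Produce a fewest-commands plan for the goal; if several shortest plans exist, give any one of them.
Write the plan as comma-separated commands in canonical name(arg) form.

strafe(right, 2), move(1), turn(left)

start: at (2,0), heading W
[1] after strafe(right, 2): at (2,2), heading W
[2] after move(1): at (1,2), heading W
[3] after turn(left): at (1,2), heading S
no 2-step plan works, so 3 is optimal.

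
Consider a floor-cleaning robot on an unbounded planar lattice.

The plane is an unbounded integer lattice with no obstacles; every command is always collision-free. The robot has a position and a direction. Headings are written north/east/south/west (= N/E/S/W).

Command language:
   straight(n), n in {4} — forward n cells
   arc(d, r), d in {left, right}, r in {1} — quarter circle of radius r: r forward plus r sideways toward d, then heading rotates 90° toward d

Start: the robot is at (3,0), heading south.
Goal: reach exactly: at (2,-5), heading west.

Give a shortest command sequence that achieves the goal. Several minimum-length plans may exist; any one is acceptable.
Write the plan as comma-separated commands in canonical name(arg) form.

initial: at (3,0), heading south
1. straight(4) → at (3,-4), heading south
2. arc(right, 1) → at (2,-5), heading west
nothing shorter than 2 reaches the goal.

straight(4), arc(right, 1)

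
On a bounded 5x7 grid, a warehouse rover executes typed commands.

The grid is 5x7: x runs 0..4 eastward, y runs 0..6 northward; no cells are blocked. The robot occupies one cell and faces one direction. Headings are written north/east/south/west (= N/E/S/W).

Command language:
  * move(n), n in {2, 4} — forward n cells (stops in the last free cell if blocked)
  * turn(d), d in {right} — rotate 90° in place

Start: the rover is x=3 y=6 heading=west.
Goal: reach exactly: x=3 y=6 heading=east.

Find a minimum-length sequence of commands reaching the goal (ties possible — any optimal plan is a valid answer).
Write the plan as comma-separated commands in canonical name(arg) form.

begin: x=3 y=6 heading=west
step 1 (turn(right)): x=3 y=6 heading=north
step 2 (turn(right)): x=3 y=6 heading=east
shorter routes all fall short; 2 is best.

turn(right), turn(right)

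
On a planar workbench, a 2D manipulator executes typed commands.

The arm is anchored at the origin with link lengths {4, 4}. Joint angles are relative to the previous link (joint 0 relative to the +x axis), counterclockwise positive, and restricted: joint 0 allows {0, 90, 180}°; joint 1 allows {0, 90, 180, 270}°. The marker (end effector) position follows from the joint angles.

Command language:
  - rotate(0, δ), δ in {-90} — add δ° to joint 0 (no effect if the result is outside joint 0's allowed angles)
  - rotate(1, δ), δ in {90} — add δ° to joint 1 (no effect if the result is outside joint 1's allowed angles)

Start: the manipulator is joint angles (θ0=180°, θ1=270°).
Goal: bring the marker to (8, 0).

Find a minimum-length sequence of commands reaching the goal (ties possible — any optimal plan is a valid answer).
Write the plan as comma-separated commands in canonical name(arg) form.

rotate(1, 90), rotate(0, -90), rotate(0, -90)

initial: joint angles (θ0=180°, θ1=270°)
[1] after rotate(1, 90): joint angles (θ0=180°, θ1=0°)
[2] after rotate(0, -90): joint angles (θ0=90°, θ1=0°)
[3] after rotate(0, -90): joint angles (θ0=0°, θ1=0°)
shorter routes all fall short; 3 is best.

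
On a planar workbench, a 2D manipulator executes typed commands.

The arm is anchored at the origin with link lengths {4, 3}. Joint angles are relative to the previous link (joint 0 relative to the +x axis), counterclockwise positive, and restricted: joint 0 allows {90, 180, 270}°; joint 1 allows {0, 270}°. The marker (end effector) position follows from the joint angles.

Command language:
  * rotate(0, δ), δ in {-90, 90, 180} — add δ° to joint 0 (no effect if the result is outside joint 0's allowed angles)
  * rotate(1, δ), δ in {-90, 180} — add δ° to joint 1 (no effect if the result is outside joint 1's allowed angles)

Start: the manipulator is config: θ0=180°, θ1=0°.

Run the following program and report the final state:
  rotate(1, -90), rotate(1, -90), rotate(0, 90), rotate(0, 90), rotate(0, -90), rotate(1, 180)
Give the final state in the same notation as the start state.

config: θ0=180°, θ1=270°

start: config: θ0=180°, θ1=0°
step 1 (rotate(1, -90)): config: θ0=180°, θ1=270°
step 2 (rotate(1, -90)): config: θ0=180°, θ1=270°
step 3 (rotate(0, 90)): config: θ0=270°, θ1=270°
step 4 (rotate(0, 90)): config: θ0=270°, θ1=270°
step 5 (rotate(0, -90)): config: θ0=180°, θ1=270°
step 6 (rotate(1, 180)): config: θ0=180°, θ1=270°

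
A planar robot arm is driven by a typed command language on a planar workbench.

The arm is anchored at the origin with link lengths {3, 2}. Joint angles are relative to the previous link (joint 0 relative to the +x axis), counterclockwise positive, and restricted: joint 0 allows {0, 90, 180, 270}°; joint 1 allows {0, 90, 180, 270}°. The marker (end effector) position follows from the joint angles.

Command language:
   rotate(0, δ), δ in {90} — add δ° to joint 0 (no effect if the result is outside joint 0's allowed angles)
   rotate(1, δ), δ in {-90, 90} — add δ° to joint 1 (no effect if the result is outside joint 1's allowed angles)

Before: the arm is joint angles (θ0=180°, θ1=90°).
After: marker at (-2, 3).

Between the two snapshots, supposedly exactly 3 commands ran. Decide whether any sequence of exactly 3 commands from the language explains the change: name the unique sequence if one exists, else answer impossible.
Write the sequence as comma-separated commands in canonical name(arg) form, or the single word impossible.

start: joint angles (θ0=180°, θ1=90°)
t=1 rotate(0, 90) ⇒ joint angles (θ0=270°, θ1=90°)
t=2 rotate(0, 90) ⇒ joint angles (θ0=0°, θ1=90°)
t=3 rotate(0, 90) ⇒ joint angles (θ0=90°, θ1=90°)
no rival 3-sequence matches.

rotate(0, 90), rotate(0, 90), rotate(0, 90)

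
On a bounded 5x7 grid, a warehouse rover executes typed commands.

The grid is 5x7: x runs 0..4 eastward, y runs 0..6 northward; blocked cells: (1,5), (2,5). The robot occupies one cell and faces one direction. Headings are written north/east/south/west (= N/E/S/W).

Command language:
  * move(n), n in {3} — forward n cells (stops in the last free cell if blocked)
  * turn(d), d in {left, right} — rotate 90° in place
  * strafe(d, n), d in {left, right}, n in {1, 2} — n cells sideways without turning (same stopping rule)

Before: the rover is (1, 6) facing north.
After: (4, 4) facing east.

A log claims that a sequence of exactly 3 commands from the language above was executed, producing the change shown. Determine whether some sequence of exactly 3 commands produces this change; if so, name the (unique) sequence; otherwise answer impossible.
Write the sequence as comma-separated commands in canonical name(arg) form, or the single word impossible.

key: order matters: swapping turn(right) and strafe(right, 2) lands elsewhere
t0: (1, 6) facing north
step 1 (turn(right)): (1, 6) facing east
step 2 (move(3)): (4, 6) facing east
step 3 (strafe(right, 2)): (4, 4) facing east
no rival 3-sequence matches.

turn(right), move(3), strafe(right, 2)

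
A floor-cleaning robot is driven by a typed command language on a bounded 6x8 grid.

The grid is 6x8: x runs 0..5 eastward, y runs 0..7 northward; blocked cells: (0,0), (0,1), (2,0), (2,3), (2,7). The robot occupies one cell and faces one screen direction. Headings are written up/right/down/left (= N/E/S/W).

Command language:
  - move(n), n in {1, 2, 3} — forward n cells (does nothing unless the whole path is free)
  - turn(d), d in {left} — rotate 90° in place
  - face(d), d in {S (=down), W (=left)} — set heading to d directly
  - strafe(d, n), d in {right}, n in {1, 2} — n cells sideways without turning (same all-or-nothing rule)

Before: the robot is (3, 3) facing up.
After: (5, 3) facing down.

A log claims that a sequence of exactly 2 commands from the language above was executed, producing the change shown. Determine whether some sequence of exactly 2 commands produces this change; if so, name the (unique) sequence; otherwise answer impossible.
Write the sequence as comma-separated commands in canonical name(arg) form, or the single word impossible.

strafe(right, 2), face(S)

key: cell and facing (now S) both changed — the 2 commands mix motion and turning
initial: (3, 3) facing up
1. strafe(right, 2) → (5, 3) facing up
2. face(S) → (5, 3) facing down
all 64 alternatives checked — unique.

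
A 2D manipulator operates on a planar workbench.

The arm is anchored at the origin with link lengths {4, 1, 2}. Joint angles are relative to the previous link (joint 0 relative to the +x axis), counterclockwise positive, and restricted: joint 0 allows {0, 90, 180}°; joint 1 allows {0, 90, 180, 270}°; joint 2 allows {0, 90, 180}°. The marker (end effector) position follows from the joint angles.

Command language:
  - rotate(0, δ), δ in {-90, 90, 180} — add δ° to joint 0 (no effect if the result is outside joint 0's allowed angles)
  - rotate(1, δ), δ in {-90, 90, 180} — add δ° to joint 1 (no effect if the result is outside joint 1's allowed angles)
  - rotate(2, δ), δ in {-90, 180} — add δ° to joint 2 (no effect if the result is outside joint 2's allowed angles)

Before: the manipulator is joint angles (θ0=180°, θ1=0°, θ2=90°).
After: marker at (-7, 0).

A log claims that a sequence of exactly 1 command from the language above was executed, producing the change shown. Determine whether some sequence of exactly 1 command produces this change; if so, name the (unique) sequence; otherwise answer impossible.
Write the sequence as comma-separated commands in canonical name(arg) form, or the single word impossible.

start: joint angles (θ0=180°, θ1=0°, θ2=90°)
t=1 rotate(2, -90) ⇒ joint angles (θ0=180°, θ1=0°, θ2=0°)
no rival 1-sequence matches.

rotate(2, -90)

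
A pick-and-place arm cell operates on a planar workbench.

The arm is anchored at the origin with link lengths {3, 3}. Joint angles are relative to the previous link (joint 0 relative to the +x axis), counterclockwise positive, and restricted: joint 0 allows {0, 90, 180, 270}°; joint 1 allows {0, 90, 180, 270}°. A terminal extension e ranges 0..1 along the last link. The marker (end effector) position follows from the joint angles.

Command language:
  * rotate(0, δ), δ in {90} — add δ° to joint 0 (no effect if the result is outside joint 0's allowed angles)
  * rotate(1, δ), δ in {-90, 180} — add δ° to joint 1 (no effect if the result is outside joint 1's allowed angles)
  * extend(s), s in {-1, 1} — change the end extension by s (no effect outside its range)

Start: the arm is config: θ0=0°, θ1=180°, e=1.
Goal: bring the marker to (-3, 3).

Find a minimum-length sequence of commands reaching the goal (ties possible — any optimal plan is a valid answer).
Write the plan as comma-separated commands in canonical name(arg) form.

from: config: θ0=0°, θ1=180°, e=1
step 1 (rotate(0, 90)): config: θ0=90°, θ1=180°, e=1
step 2 (extend(-1)): config: θ0=90°, θ1=180°, e=0
step 3 (rotate(1, -90)): config: θ0=90°, θ1=90°, e=0
shorter routes all fall short; 3 is best.

rotate(0, 90), extend(-1), rotate(1, -90)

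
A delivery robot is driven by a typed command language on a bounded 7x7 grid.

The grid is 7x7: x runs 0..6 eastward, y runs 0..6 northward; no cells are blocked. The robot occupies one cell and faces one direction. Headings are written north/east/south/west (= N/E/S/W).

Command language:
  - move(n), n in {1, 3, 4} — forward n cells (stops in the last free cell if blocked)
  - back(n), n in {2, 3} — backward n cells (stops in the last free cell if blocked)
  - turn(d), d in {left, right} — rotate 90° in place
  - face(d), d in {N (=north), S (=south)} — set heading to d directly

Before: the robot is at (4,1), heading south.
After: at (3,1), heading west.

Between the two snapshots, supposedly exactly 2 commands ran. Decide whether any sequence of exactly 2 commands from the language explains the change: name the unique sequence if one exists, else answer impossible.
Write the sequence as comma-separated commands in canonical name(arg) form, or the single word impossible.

turn(right), move(1)

key: position moved to (3,1) AND the heading swung to W — translation plus rotation needed
start: at (4,1), heading south
step 1 (turn(right)): at (4,1), heading west
step 2 (move(1)): at (3,1), heading west
no other 2-command option fits: unique.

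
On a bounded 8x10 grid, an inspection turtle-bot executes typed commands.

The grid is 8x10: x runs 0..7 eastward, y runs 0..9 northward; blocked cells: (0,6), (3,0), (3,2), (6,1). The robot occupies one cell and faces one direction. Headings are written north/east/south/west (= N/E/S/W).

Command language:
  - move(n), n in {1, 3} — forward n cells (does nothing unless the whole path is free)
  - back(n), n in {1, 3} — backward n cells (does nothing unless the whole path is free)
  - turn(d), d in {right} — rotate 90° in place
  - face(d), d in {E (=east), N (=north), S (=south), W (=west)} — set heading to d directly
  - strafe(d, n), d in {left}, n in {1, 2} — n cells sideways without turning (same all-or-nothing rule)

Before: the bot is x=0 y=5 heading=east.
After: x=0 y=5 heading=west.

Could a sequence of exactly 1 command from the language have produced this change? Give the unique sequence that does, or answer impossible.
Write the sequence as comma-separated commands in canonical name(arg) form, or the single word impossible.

key: (0,5) unchanged — the single command moves nothing
initial: x=0 y=5 heading=east
t=1 face(W) ⇒ x=0 y=5 heading=west
all 11 alternatives checked — unique.

face(W)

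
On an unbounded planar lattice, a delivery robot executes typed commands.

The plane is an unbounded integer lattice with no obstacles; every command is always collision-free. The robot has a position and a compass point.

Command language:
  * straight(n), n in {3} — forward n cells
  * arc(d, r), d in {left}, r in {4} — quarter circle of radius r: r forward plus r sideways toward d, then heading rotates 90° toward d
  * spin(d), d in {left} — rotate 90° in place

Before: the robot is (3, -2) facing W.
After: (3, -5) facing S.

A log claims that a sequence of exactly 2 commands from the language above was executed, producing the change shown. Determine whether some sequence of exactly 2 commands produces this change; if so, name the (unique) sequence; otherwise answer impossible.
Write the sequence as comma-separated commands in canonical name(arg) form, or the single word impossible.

key: cell and facing (now S) both changed — the 2 commands mix motion and turning
begin: (3, -2) facing W
t=1 spin(left) ⇒ (3, -2) facing S
t=2 straight(3) ⇒ (3, -5) facing S
all 9 alternatives checked — unique.

spin(left), straight(3)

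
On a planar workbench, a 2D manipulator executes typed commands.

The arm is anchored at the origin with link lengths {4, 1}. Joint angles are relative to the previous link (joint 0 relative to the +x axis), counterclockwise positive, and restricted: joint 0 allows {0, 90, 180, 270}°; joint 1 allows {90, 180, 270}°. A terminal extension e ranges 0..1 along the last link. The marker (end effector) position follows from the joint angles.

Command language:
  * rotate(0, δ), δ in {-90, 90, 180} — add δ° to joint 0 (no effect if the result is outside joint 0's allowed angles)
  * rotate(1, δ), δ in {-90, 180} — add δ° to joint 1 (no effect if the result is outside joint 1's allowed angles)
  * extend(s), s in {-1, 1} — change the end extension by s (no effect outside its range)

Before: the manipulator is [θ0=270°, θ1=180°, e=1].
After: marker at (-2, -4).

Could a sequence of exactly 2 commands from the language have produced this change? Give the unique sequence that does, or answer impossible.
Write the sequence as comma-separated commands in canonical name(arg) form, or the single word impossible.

key: order matters: swapping rotate(1, -90) and rotate(1, 180) lands elsewhere
from: [θ0=270°, θ1=180°, e=1]
t=1 rotate(1, -90) ⇒ [θ0=270°, θ1=90°, e=1]
t=2 rotate(1, 180) ⇒ [θ0=270°, θ1=270°, e=1]
all 49 alternatives checked — unique.

rotate(1, -90), rotate(1, 180)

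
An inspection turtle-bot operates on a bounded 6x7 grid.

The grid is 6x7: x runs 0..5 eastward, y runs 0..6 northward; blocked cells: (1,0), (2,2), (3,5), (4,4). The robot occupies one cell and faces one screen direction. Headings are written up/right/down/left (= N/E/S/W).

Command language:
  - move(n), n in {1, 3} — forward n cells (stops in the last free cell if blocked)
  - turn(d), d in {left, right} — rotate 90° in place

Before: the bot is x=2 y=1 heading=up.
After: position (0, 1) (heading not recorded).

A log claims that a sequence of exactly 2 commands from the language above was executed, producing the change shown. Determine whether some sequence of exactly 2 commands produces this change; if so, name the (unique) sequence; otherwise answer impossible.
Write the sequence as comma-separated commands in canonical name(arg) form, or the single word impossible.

turn(left), move(3)

key: order matters: swapping turn(left) and move(3) lands elsewhere
start: x=2 y=1 heading=up
[1] after turn(left): x=2 y=1 heading=left
[2] after move(3): x=0 y=1 heading=left
no other 2-command option fits: unique.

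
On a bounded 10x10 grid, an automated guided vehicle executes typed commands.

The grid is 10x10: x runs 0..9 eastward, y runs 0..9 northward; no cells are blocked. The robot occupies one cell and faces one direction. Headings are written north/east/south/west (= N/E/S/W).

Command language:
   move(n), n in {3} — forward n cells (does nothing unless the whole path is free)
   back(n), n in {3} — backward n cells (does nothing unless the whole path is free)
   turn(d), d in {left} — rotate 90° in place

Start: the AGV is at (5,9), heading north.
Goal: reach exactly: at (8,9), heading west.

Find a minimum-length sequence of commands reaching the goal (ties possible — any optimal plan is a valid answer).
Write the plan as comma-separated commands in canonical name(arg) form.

from: at (5,9), heading north
step 1 (turn(left)): at (5,9), heading west
step 2 (back(3)): at (8,9), heading west
no 1-step plan works, so 2 is optimal.

turn(left), back(3)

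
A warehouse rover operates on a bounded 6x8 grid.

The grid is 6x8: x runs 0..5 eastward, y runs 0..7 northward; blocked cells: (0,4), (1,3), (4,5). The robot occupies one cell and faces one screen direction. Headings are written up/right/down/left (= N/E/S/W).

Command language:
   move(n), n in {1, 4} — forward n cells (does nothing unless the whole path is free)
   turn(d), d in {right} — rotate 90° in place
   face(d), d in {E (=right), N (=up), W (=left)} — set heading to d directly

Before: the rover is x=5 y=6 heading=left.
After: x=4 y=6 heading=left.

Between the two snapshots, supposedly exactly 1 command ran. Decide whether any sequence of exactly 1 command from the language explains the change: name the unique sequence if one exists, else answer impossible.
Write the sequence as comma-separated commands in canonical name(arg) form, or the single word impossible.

key: still facing W — the one step turns nothing
begin: x=5 y=6 heading=left
step 1 (move(1)): x=4 y=6 heading=left
no rival 1-sequence matches.

move(1)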